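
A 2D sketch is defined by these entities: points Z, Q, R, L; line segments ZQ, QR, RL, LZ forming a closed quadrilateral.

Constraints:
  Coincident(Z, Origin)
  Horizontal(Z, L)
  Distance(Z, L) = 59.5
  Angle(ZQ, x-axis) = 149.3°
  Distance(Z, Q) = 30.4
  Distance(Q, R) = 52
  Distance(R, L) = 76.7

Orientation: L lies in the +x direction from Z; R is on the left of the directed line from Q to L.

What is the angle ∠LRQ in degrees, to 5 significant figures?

82.712°

Checks: |QR| = 52.00 ✓; |RL| = 76.70 ✓.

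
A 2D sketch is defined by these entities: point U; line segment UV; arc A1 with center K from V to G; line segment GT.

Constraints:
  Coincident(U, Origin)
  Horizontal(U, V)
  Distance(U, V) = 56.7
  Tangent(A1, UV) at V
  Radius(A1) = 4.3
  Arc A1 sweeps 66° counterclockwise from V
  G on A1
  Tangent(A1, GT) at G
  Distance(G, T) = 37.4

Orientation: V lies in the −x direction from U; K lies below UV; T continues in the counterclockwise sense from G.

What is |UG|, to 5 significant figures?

60.682

U is at the origin; U and V share the same y with |UV| = 56.7 and V on the −x side, so V = (-56.700, 0.0000). A1 meets UV tangentially, so KV is at right angles to UV, so K = V + (0, -4.3) = (-56.700, -4.3000). On A1, V sits at bearing 90° from K; a 66° counterclockwise sweep puts G at bearing 156°, so G = K + 4.3·(cos 156°, sin 156°) = (-60.628, -2.5510). Then |UG| = |G − U| = 60.682.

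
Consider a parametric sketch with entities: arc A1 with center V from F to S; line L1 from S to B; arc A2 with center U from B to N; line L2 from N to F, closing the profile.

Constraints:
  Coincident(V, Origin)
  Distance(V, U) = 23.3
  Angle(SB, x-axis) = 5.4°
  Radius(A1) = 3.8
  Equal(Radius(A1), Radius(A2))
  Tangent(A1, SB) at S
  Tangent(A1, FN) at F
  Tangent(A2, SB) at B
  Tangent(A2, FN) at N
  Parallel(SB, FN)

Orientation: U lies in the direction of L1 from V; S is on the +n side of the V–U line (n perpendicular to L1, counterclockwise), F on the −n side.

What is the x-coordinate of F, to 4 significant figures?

0.3576

V is at the origin and U lies 23.3 along u from V, so U = 23.3·u = (23.20, 2.193). Tangency of A1 to both parallel lines with radius 3.8 puts S and F at V ± 3.8·n: S = (-0.3576, 3.783), F = (0.3576, -3.783). So F.x = 0.3576.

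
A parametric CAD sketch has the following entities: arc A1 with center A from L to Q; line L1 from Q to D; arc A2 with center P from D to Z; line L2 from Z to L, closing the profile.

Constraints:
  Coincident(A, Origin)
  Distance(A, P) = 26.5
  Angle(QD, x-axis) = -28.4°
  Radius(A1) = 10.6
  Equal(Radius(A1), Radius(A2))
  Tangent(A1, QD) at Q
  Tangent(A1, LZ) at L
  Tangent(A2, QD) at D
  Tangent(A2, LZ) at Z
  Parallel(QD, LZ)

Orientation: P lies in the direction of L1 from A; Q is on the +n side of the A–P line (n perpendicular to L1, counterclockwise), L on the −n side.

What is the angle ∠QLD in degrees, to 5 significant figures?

51.340°

The slot axis is L1's direction at -28.4°, so u = (cos -28.4°, sin -28.4°) = (0.87965, -0.47562) and n = (−sin -28.4°, cos -28.4°) = (0.47562, 0.87965). A is at the origin and P lies 26.5 along u from A, so P = 26.5·u = (23.311, -12.604). Tangency of A1 to both parallel lines with radius 10.6 puts Q and L at A ± 10.6·n: Q = (5.0416, 9.3243), L = (-5.0416, -9.3243). Equal radii place D and Z the same way about P: D = P + 10.6·n = (28.352, -3.2798), Z = P − 10.6·n = (18.269, -21.928). Then cos ∠QLD = LQ·LD / (|LQ||LD|), giving 51.340°.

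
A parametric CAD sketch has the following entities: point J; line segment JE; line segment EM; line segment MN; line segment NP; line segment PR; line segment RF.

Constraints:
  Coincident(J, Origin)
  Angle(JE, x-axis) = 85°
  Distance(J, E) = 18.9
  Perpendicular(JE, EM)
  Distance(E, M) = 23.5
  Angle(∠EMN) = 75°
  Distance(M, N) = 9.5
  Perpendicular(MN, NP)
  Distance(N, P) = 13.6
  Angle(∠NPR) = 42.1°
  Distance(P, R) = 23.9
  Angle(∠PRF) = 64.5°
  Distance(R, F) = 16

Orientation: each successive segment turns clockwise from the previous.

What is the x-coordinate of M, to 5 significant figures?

25.058

J is at the origin; JE runs at 85.0° with length 18.9, so E = (1.6472, 18.828). JE is perpendicular to EM, so EM runs at -5.0000°; with |EM| = 23.5, M = (25.058, 16.780). So M.x = 25.058.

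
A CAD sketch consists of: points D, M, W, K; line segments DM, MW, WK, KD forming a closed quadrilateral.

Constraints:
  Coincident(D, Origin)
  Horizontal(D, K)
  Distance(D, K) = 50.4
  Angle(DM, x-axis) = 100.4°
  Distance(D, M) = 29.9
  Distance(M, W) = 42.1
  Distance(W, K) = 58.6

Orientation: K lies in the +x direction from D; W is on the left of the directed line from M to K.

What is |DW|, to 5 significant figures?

61.383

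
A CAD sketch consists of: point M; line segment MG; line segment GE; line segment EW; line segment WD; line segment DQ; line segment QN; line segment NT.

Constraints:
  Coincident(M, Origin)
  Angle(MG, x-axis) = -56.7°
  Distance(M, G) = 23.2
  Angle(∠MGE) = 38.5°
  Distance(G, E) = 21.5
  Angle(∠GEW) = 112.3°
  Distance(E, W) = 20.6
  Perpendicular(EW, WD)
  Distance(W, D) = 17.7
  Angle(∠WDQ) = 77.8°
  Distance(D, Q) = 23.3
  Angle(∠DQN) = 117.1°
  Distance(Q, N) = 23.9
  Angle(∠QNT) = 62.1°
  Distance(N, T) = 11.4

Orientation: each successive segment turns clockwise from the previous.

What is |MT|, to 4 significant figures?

18.79

∠DQN = 117.1° gives QN at -161.0° from the x-axis; with |QN| = 23.9, N = (-17.39, -21.71). ∠QNT = 62.1° gives NT at 81.10° from the x-axis; with |NT| = 11.4, T = (-15.62, -10.45). Then |MT| = |T − M| = 18.79.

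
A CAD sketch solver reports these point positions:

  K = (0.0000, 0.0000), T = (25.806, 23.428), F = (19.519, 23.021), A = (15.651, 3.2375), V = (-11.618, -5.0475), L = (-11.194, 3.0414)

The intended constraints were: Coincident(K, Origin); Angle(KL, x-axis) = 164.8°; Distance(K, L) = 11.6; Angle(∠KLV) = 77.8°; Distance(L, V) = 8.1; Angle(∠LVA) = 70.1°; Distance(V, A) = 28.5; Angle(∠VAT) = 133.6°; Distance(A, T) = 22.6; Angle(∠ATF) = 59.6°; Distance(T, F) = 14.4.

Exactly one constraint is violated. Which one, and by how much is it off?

Distance(T, F) = 14.4 — off by 8.10.

K = (0.00, 0.00) ✓; KL at 164.8° ✓; |KL| = 11.60 ✓; ∠KLV = 77.80° ✓; |LV| = 8.100 ✓; ∠LVA = 70.10° ✓; |VA| = 28.50 ✓; ∠VAT = 133.6° ✓; |AT| = 22.60 ✓; ∠ATF = 59.60° ✓; |TF| = 6.300 ✗.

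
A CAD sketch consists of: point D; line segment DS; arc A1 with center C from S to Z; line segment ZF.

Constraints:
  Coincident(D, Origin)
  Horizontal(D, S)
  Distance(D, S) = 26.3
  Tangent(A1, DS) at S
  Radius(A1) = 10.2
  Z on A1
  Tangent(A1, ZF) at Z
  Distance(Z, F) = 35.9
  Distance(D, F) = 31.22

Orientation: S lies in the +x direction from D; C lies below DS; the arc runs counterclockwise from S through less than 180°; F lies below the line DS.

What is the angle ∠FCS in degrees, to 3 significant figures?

124°

Checks: |CZ| = 10.20 ✓; ∠(CZ, ZF) = 90.00° ✓; |ZF| = 35.90 ✓; |DF| = 31.22 ✓.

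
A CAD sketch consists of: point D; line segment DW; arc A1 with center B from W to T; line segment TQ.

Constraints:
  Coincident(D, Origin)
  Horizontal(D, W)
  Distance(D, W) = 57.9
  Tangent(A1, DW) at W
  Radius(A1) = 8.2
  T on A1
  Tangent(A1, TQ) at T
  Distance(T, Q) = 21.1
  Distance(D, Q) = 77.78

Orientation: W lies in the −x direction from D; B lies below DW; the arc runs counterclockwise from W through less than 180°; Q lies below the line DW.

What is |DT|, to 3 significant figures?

65.6

Checks: ∠(BW, WD) = 90.00° ✓; |BT| = 8.200 ✓; ∠(BT, TQ) = 90.00° ✓; |TQ| = 21.10 ✓; |DQ| = 77.78 ✓.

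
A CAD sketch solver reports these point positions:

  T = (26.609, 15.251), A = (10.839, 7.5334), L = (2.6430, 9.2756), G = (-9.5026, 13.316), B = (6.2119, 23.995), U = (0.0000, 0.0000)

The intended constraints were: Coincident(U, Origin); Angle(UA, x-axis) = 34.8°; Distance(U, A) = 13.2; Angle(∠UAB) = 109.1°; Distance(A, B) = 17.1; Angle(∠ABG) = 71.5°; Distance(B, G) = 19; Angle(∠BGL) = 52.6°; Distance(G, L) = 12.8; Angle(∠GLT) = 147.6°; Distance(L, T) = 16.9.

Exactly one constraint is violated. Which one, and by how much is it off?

Distance(L, T) = 16.9 — off by 7.80.

U = (0.00, 0.00) ✓; UA at 34.80° ✓; |UA| = 13.20 ✓; ∠UAB = 109.1° ✓; |AB| = 17.10 ✓; ∠ABG = 71.50° ✓; |BG| = 19.00 ✓; ∠BGL = 52.60° ✓; |GL| = 12.80 ✓; ∠GLT = 147.6° ✓; |LT| = 24.70 ✗.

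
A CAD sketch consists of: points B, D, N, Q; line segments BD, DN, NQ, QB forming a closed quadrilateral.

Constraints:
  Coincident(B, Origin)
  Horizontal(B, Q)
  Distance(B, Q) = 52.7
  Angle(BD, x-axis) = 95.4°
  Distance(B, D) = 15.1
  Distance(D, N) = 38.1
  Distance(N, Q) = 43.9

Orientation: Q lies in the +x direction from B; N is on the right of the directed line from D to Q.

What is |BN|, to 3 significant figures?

24.2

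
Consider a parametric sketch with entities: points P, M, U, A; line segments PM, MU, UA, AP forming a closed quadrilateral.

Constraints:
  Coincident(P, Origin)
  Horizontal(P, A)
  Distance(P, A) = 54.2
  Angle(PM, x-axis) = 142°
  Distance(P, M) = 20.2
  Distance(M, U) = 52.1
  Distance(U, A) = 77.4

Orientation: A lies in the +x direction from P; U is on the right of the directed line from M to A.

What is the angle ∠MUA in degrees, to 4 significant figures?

63.22°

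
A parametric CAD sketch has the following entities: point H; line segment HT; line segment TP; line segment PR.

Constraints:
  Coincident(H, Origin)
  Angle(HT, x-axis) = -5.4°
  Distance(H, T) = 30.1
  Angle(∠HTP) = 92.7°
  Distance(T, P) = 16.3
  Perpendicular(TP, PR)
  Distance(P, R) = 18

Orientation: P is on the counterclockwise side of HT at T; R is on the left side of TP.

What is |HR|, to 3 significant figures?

21.4

H is at the origin; HT runs at -5.4° with length 30.1, so T = 30.1·(cos -5.4°, sin -5.4°) = (30.0, -2.83). ∠HTP = 92.7°, so TP runs at -5.4° + (180° − 92.7°) = 81.9° from the x-axis; with |TP| = 16.3, P = T + 16.3·(cos 81.9°, sin 81.9°) = (32.3, 13.3). TP is perpendicular to PR; with |PR| = 18.0 on the left of TP, R = P + 18.0·(-0.990, 0.141) = (14.4, 15.8). Then |HR| = |R − H| = 21.4.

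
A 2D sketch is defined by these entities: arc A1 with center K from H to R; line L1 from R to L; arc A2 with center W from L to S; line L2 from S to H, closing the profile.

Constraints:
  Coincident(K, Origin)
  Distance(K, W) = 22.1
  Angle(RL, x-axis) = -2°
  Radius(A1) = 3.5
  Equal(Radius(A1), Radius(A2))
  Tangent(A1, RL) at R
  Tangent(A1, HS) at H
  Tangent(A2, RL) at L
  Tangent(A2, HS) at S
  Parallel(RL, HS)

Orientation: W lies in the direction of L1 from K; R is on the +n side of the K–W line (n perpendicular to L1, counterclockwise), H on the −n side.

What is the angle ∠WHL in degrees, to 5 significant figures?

8.5759°

The slot axis is L1's direction at -2.0°, so u = (cos -2.0°, sin -2.0°) = (0.99939, -0.034899) and n = (−sin -2.0°, cos -2.0°) = (0.034899, 0.99939). K is at the origin and W lies 22.1 along u from K, so W = 22.1·u = (22.087, -0.77128). Tangency of A1 to both parallel lines with radius 3.5 puts R and H at K ± 3.5·n: R = (0.12215, 3.4979), H = (-0.12215, -3.4979). Equal radii place L and S the same way about W: L = W + 3.5·n = (22.209, 2.7266), S = W − 3.5·n = (21.964, -4.2691). Then cos ∠WHL = HW·HL / (|HW||HL|), giving 8.5759°.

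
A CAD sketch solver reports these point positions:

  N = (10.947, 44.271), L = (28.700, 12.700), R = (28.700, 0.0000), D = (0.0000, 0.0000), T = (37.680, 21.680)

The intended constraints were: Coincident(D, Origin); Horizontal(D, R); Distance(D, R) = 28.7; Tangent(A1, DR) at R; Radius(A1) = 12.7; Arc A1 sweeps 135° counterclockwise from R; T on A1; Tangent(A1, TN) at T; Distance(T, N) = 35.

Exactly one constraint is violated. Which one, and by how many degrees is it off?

Tangent(A1, TN) at T — off by 4.80°.

D = (0.00, 0.00) ✓; D.y = 0.00, R.y = 0.00 ✓; |DR| = 28.70 ✓; ∠(LR, RD) = 90.00° ✓; |LR| = 12.70 ✓; bearing(L→T) − bearing(L→R) = 135.0° ✓; |LT| = 12.70 ✓; ∠(LT, TN) = 85.20° ✗; |TN| = 35.00 ✓.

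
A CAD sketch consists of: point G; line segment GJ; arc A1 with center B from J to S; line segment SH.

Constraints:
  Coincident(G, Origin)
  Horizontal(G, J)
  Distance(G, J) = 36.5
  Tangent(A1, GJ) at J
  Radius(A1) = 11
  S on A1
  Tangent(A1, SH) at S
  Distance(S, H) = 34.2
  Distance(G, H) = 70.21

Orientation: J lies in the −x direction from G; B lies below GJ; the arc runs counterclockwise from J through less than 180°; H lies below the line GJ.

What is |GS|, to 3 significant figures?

47.5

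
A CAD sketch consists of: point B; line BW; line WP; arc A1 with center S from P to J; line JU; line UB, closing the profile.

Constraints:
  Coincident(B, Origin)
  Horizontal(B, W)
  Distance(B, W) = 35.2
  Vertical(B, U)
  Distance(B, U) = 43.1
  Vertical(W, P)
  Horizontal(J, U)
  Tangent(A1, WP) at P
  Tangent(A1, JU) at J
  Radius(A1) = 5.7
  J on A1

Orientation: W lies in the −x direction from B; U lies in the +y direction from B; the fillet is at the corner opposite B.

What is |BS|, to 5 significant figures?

47.634

BU is vertical with |BU| = 43.1 and U on the +y side, so U = (0.0000, 43.100). The virtual corner opposite B is at (-35.200, 43.100). Tangency of A1 to WP means the radius SP is perpendicular to WP and A1 meets JU tangentially, so SJ is at right angles to JU, with radius 5.7, so the center S sits 5.7 in from both sides at S = (-29.500, 37.400). Then |BS| = |S − B| = 47.634.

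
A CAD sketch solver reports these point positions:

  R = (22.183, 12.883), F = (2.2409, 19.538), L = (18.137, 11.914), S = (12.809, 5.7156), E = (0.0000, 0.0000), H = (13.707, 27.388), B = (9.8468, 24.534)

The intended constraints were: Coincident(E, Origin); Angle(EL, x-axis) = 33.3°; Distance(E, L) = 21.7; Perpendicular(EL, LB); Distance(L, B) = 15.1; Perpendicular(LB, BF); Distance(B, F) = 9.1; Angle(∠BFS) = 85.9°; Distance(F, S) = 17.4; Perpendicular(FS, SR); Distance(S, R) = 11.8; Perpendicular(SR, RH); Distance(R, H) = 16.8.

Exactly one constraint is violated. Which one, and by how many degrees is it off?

Perpendicular(SR, RH) — off by 7.10°.

E = (0.00, 0.00) ✓; EL at 33.30° ✓; |EL| = 21.70 ✓; ∠(EL, LB) = 90.00° ✓; |LB| = 15.10 ✓; ∠(LB, BF) = 90.00° ✓; |BF| = 9.100 ✓; ∠BFS = 85.90° ✓; |FS| = 17.40 ✓; ∠(FS, SR) = 90.00° ✓; |SR| = 11.80 ✓; ∠(SR, RH) = 82.90° ✗; |RH| = 16.80 ✓.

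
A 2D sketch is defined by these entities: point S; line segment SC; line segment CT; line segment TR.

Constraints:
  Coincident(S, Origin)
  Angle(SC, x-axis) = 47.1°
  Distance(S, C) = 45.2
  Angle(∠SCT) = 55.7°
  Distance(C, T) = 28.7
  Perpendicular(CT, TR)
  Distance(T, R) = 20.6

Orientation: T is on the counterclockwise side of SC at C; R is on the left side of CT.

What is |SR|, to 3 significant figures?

17.0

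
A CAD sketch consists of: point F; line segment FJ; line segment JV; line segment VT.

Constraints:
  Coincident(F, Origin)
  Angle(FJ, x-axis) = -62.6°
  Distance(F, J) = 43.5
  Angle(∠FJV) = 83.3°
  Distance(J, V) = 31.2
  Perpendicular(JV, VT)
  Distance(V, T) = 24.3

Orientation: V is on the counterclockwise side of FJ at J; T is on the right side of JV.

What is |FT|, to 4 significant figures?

72.38

∠FJV = 83.3°, so JV runs at -62.6° + (180° − 83.3°) = 34.10° from the x-axis; with |JV| = 31.2, V = J + 31.2·(cos 34.10°, sin 34.10°) = (45.85, -21.13). JV is perpendicular to VT; with |VT| = 24.3 on the right of JV, T = V + 24.3·(0.5606, -0.8281) = (59.48, -41.25). Then |FT| = |T − F| = 72.38.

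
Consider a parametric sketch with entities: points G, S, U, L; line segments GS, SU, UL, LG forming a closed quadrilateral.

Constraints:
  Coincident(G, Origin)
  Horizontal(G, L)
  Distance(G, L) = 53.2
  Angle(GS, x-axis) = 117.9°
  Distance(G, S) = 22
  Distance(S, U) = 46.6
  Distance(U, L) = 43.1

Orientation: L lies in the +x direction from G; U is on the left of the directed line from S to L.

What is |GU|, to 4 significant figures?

49.88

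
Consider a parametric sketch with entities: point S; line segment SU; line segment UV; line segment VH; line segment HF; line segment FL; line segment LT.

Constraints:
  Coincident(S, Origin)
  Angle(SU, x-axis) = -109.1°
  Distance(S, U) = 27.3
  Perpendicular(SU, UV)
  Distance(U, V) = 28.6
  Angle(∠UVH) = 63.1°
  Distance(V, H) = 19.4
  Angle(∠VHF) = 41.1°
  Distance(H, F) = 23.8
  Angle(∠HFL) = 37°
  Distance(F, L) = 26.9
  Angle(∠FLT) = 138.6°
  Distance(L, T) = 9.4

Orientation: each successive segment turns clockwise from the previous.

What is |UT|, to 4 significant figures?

41.83

∠HFL = 37.0° gives FL at 122.1° from the x-axis; with |FL| = 26.9, L = (-38.33, -3.888). ∠FLT = 138.6° gives LT at 80.70° from the x-axis; with |LT| = 9.4, T = (-36.81, 5.389). Then |UT| = |T − U| = 41.83.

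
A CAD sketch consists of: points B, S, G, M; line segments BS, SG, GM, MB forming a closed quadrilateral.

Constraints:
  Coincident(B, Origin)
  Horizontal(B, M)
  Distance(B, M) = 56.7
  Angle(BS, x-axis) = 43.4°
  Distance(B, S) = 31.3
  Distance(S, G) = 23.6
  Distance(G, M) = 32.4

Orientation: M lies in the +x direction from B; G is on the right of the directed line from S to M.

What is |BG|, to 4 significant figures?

24.45

Checks: |SG| = 23.60 ✓; |GM| = 32.40 ✓.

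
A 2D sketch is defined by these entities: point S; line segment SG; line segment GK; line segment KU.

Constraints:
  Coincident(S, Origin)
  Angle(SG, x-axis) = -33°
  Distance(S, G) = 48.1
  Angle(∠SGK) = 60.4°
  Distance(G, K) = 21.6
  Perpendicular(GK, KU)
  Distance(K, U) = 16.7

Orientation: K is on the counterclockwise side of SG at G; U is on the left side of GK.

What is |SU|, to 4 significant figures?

25.22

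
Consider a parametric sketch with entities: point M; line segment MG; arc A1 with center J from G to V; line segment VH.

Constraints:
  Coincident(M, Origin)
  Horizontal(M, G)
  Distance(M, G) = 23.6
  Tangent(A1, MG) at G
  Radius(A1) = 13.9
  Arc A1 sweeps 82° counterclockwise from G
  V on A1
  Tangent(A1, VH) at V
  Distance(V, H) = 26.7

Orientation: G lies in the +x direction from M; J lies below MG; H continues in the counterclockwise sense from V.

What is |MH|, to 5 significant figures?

38.890

M is at the origin; MG is horizontal with |MG| = 23.6 and G on the +x side, so G = (23.600, 0.0000). Since A1 is tangent to MG there, JG ⟂ MG, so J = G + (0, -13.9) = (23.600, -13.900). On A1, G sits at bearing 90° from J; an 82° counterclockwise sweep puts V at bearing 172°, so V = J + 13.9·(cos 172°, sin 172°) = (9.8353, -11.965). Since A1 is tangent to VH there, JV ⟂ VH, so VH runs along (−sin 172°, cos 172°); with |VH| = 26.7, H = (6.1194, -38.406). Then |MH| = |H − M| = 38.890.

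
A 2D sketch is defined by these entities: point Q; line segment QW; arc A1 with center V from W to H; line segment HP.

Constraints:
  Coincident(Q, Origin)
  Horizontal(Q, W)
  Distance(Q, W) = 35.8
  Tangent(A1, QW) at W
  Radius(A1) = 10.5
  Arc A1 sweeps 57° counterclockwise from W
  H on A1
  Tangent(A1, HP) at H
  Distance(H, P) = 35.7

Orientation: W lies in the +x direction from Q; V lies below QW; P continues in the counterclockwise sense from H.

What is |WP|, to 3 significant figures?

44.8

On A1, W sits at bearing 90° from V; a 57° counterclockwise sweep puts H at bearing 147°, so H = V + 10.5·(cos 147°, sin 147°) = (27.0, -4.78). Since A1 is tangent to HP there, VH ⟂ HP, so HP runs along (−sin 147°, cos 147°); with |HP| = 35.7, P = (7.55, -34.7). Then |WP| = |P − W| = 44.8.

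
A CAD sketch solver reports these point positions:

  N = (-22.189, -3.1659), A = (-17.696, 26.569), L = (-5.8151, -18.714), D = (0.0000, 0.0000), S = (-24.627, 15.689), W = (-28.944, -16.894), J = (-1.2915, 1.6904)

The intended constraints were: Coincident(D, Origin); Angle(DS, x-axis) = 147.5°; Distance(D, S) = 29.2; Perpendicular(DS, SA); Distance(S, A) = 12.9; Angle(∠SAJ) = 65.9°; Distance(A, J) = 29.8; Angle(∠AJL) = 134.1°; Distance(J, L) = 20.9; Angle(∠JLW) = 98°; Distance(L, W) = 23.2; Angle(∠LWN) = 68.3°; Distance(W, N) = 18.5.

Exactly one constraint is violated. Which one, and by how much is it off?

Distance(W, N) = 18.5 — off by 3.20.

D = (0.00, 0.00) ✓; DS at 147.5° ✓; |DS| = 29.20 ✓; ∠(DS, SA) = 90.00° ✓; |SA| = 12.90 ✓; ∠SAJ = 65.90° ✓; |AJ| = 29.80 ✓; ∠AJL = 134.1° ✓; |JL| = 20.90 ✓; ∠JLW = 98.00° ✓; |LW| = 23.20 ✓; ∠LWN = 68.30° ✓; |WN| = 15.30 ✗.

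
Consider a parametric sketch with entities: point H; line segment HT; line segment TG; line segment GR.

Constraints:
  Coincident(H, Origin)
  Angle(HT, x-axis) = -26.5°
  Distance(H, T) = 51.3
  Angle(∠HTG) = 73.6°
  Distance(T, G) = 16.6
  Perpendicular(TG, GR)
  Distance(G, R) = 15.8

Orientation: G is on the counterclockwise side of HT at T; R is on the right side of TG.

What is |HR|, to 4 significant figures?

65.05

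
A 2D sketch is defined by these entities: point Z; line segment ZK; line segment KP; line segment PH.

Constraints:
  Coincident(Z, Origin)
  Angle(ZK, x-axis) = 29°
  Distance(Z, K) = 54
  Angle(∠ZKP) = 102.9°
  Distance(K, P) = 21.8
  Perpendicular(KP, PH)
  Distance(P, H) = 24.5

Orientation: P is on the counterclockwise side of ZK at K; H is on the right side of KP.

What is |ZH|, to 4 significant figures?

84.24

Z is at the origin; ZK runs at 29.0° with length 54.0, so K = 54.0·(cos 29.0°, sin 29.0°) = (47.23, 26.18). ∠ZKP = 102.9°, so KP runs at 29.0° + (180° − 102.9°) = 106.1° from the x-axis; with |KP| = 21.8, P = K + 21.8·(cos 106.1°, sin 106.1°) = (41.18, 47.12). KP is perpendicular to PH; with |PH| = 24.5 on the right of KP, H = P + 24.5·(0.9608, 0.2773) = (64.72, 53.92). Then |ZH| = |H − Z| = 84.24.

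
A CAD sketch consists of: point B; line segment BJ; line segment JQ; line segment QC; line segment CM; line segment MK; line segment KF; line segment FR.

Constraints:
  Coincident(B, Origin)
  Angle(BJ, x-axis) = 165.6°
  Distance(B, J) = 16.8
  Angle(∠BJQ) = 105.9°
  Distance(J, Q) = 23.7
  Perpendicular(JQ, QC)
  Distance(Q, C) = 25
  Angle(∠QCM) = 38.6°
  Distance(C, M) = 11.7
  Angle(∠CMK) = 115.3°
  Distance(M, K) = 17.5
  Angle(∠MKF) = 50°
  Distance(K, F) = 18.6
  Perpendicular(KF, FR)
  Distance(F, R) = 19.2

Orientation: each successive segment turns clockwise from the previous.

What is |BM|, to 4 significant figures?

21.01

JQ ⟂ QC, so QC runs at 1.500°; with |QC| = 25.0, C = (8.099, 28.52). ∠QCM = 38.6° gives CM at -139.9° from the x-axis; with |CM| = 11.7, M = (-0.8507, 20.99). Then |BM| = |M − B| = 21.01.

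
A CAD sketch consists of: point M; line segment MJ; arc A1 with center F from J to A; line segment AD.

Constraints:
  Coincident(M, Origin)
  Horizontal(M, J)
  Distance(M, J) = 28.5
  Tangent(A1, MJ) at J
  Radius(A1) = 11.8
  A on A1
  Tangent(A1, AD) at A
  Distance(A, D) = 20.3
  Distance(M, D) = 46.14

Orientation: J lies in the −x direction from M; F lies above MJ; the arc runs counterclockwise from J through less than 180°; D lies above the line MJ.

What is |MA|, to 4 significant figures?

26.10

Checks: |MJ| = 28.50 ✓; ∠(FJ, JM) = 90.00° ✓; |FJ| = 11.80 ✓; |FA| = 11.80 ✓; ∠(FA, AD) = 90.00° ✓; |AD| = 20.30 ✓; |MD| = 46.14 ✓.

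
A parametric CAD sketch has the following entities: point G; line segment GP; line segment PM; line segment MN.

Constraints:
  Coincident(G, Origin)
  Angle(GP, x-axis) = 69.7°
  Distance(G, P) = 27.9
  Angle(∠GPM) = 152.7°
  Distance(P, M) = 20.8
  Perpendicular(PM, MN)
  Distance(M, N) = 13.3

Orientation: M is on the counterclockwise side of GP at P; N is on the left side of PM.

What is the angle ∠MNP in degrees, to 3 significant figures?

57.4°

∠GPM = 152.7°, so PM runs at 69.7° + (180° − 152.7°) = 97.0° from the x-axis; with |PM| = 20.8, M = P + 20.8·(cos 97.0°, sin 97.0°) = (7.14, 46.8). The perpendicularity gives MN at right angles to PM; with |MN| = 13.3 on the left of PM, N = M + 13.3·(-0.993, -0.122) = (-6.06, 45.2). Then cos ∠MNP = NM·NP / (|NM||NP|), giving 57.4°.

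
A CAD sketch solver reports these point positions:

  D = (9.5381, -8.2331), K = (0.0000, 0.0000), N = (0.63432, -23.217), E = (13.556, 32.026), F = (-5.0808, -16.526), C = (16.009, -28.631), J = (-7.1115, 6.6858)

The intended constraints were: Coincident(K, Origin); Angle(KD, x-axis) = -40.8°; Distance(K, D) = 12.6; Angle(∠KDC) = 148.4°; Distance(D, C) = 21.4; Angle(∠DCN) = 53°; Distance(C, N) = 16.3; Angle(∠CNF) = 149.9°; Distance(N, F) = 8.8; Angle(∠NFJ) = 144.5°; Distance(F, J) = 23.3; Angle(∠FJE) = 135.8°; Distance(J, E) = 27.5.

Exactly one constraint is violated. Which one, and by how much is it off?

Distance(J, E) = 27.5 — off by 5.20.

K = (0.00, 0.00) ✓; KD at -40.80° ✓; |KD| = 12.60 ✓; ∠KDC = 148.4° ✓; |DC| = 21.40 ✓; ∠DCN = 53.00° ✓; |CN| = 16.30 ✓; ∠CNF = 149.9° ✓; |NF| = 8.800 ✓; ∠NFJ = 144.5° ✓; |FJ| = 23.30 ✓; ∠FJE = 135.8° ✓; |JE| = 32.70 ✗.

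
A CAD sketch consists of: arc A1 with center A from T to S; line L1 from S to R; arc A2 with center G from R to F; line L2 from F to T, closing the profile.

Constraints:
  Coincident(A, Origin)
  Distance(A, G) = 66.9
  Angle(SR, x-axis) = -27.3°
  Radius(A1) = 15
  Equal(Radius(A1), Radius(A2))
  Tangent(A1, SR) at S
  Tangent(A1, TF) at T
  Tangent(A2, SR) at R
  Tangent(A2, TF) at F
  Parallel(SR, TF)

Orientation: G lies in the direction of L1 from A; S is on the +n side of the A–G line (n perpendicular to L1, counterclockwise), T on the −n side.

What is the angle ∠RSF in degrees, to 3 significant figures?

24.2°

The slot axis is L1's direction at -27.3°, so u = (cos -27.3°, sin -27.3°) = (0.889, -0.459) and n = (−sin -27.3°, cos -27.3°) = (0.459, 0.889). A is at the origin and G lies 66.9 along u from A, so G = 66.9·u = (59.4, -30.7). Tangency of A1 to both parallel lines with radius 15.0 puts S and T at A ± 15.0·n: S = (6.88, 13.3), T = (-6.88, -13.3). Equal radii place R and F the same way about G: R = G + 15.0·n = (66.3, -17.4), F = G − 15.0·n = (52.6, -44.0). Then cos ∠RSF = SR·SF / (|SR||SF|), giving 24.2°.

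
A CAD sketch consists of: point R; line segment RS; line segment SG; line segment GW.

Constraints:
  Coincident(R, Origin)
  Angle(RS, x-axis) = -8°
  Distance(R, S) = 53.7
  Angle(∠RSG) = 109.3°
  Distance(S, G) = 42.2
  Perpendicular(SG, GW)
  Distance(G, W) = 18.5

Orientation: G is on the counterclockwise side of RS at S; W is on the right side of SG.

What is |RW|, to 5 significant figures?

91.542

R is at the origin; RS runs at -8.0° with length 53.7, so S = 53.7·(cos -8.0°, sin -8.0°) = (53.177, -7.4736). ∠RSG = 109.3°, so SG runs at -8.0° + (180° − 109.3°) = 62.700° from the x-axis; with |SG| = 42.2, G = S + 42.2·(cos 62.700°, sin 62.700°) = (72.532, 30.026). The perpendicularity gives GW at right angles to SG; with |GW| = 18.5 on the right of SG, W = G + 18.5·(0.88862, -0.45865) = (88.972, 21.541). Then |RW| = |W − R| = 91.542.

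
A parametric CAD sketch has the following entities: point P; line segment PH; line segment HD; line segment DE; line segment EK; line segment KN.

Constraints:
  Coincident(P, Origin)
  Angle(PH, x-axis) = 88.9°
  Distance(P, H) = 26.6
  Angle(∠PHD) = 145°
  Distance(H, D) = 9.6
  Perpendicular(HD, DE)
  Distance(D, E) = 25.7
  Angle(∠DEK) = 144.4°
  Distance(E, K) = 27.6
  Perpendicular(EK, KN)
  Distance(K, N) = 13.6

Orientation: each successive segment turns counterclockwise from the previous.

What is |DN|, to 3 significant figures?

48.5

∠DEK = 144.4° gives EK at -111° from the x-axis; with |EK| = 27.6, K = (-35.8, -5.62). The perpendicularity gives KN at right angles to EK, so KN runs at -20.5°; with |KN| = 13.6, N = (-23.1, -10.4). Then |DN| = |N − D| = 48.5.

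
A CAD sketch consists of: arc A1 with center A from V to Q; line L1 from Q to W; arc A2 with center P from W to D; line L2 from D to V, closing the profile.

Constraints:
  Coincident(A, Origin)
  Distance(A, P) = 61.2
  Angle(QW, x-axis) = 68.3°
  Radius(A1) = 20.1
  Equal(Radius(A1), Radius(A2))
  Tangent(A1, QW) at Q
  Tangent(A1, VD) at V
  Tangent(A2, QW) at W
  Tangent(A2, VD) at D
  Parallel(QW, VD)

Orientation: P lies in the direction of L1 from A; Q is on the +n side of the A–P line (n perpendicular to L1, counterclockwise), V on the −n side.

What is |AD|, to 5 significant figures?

64.416

The slot axis is L1's direction at 68.3°, so u = (cos 68.3°, sin 68.3°) = (0.36975, 0.92913) and n = (−sin 68.3°, cos 68.3°) = (-0.92913, 0.36975). A is at the origin and P lies 61.2 along u from A, so P = 61.2·u = (22.629, 56.863). Tangency of A1 to both parallel lines with radius 20.1 puts Q and V at A ± 20.1·n: Q = (-18.676, 7.4319), V = (18.676, -7.4319). Equal radii place W and D the same way about P: W = P + 20.1·n = (3.9529, 64.295), D = P − 20.1·n = (41.304, 49.431). Then |AD| = |D − A| = 64.416.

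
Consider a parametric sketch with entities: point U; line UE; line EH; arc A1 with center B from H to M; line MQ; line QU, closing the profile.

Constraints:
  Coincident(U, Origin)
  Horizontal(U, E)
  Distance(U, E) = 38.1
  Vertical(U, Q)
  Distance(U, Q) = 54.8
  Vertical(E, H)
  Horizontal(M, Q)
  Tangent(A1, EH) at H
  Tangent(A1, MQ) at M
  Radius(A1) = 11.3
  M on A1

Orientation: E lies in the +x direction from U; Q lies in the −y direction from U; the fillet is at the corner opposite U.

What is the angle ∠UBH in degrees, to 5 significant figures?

121.64°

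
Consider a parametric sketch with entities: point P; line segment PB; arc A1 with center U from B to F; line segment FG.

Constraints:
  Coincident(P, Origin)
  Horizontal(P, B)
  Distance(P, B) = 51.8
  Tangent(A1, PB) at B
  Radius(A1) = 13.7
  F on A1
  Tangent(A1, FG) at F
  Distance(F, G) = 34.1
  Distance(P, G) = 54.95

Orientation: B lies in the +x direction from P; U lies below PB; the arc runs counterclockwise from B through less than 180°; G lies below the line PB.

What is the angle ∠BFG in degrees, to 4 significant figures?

140.3°

P is at the origin; PB is horizontal with |PB| = 51.8 and B on the +x side, so B = (51.80, 0.000). A1 meets PB tangentially, so UB is at right angles to PB, so U = B + (0, -13.7) = (51.80, -13.70). Since UF ⟂ FG (tangency), |UG| = √(13.7² + 34.1²) = 36.75 regardless of where F sits on A1. So G lies on both circle(P, 54.95) and circle(U, 36.75); the below-PB intersection is G = (32.01, -44.66). F is the foot of the tangent from G: F = (38.34, -11.16).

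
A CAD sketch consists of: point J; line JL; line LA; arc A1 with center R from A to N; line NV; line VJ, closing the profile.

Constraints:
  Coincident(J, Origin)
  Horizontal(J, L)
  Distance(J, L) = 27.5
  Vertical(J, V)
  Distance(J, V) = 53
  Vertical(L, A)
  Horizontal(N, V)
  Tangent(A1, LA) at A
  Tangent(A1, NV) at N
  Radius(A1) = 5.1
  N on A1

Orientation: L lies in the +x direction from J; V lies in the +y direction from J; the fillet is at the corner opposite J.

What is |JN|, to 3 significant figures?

57.5

J is at the origin; JL is horizontal with |JL| = 27.5 and L on the +x side, so L = (27.5, 0.00). JV is vertical with |JV| = 53.0 and V on the +y side, so V = (0.00, 53.0). The virtual corner opposite J is at (27.5, 53.0). A1 meets LA tangentially, so RA is at right angles to LA and tangency of A1 to NV means the radius RN is perpendicular to NV, with radius 5.1, so the center R sits 5.1 in from both sides at R = (22.4, 47.9). That places the tangent points at A = (27.5, 47.9) on LA and N = (22.4, 53.0) on NV. Then |JN| = |N − J| = 57.5.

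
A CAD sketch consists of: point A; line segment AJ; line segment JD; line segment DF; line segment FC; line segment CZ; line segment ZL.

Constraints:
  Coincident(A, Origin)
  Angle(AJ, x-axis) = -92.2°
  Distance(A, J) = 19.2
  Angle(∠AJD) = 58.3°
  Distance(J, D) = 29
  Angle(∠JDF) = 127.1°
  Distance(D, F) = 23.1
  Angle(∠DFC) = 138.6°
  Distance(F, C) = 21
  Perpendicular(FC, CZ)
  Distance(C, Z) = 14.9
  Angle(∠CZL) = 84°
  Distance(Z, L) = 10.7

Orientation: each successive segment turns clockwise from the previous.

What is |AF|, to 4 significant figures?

32.91

A is at the origin; AJ runs at -92.2° with length 19.2, so J = (-0.7370, -19.19). ∠AJD = 58.3° gives JD at 146.1° from the x-axis; with |JD| = 29.0, D = (-24.81, -3.011). ∠JDF = 127.1° gives DF at 93.20° from the x-axis; with |DF| = 23.1, F = (-26.10, 20.05). Then |AF| = |F − A| = 32.91.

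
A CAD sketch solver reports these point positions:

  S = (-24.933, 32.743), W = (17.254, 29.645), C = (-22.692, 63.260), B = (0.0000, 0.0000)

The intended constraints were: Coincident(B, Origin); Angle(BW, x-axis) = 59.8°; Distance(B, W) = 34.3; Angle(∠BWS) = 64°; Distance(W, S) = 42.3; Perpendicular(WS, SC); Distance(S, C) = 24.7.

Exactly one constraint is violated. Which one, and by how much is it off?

Distance(S, C) = 24.7 — off by 5.90.

B = (0.00, 0.00) ✓; BW at 59.80° ✓; |BW| = 34.30 ✓; ∠BWS = 64.00° ✓; |WS| = 42.30 ✓; ∠(WS, SC) = 90.00° ✓; |SC| = 30.60 ✗.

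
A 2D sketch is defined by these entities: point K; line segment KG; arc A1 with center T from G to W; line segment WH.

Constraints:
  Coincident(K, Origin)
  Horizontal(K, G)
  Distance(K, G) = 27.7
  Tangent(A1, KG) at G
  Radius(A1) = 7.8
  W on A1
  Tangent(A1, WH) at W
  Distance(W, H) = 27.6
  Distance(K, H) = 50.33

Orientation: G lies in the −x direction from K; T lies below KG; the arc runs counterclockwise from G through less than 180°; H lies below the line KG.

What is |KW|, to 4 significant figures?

36.32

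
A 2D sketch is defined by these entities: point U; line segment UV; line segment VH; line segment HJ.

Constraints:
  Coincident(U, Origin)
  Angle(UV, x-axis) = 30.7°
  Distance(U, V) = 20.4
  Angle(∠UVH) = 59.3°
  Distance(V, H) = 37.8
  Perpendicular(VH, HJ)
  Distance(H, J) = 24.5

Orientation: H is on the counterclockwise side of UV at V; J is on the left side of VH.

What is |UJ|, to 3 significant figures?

28.3

U is at the origin; UV runs at 30.7° with length 20.4, so V = 20.4·(cos 30.7°, sin 30.7°) = (17.5, 10.4). ∠UVH = 59.3°, so VH runs at 30.7° + (180° − 59.3°) = 151° from the x-axis; with |VH| = 37.8, H = V + 37.8·(cos 151°, sin 151°) = (-15.6, 28.5). The perpendicularity gives HJ at right angles to VH; with |HJ| = 24.5 on the left of VH, J = H + 24.5·(-0.479, -0.878) = (-27.4, 7.00). Then |UJ| = |J − U| = 28.3.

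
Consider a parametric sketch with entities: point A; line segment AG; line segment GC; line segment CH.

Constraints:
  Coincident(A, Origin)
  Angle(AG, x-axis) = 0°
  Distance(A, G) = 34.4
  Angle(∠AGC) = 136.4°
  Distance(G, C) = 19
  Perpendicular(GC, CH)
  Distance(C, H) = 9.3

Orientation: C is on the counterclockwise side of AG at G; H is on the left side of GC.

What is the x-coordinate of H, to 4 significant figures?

41.75

∠AGC = 136.4°, so GC runs at 0.0° + (180° − 136.4°) = 43.60° from the x-axis; with |GC| = 19.0, C = G + 19.0·(cos 43.60°, sin 43.60°) = (48.16, 13.10). GC is perpendicular to CH; with |CH| = 9.3 on the left of GC, H = C + 9.3·(-0.6896, 0.7242) = (41.75, 19.84). So H.x = 41.75.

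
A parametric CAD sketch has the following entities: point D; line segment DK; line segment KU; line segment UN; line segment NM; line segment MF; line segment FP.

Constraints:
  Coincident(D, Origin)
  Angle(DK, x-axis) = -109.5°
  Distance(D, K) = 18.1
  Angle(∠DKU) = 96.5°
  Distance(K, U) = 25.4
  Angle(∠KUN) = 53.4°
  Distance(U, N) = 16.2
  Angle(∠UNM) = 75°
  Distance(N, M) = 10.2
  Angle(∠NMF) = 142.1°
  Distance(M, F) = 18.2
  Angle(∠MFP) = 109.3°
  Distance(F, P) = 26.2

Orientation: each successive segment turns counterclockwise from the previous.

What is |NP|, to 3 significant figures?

39.5

∠NMF = 142.1° gives MF at -116° from the x-axis; with |MF| = 18.2, F = (-3.51, -33.0). ∠MFP = 109.3° gives FP at -45.8° from the x-axis; with |FP| = 26.2, P = (14.8, -51.8). Then |NP| = |P − N| = 39.5.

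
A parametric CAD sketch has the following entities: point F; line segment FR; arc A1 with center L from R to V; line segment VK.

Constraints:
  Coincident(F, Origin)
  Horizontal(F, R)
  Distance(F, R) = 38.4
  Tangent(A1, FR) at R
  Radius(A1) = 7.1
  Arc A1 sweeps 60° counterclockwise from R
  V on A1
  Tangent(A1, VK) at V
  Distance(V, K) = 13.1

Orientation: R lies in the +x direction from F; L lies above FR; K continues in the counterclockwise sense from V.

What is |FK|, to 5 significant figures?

53.225

F is at the origin; FR is horizontal with |FR| = 38.4 and R on the +x side, so R = (38.400, 0.0000). The tangent condition forces LR to be normal to FR, so L = R + (0, 7.1) = (38.400, 7.1000). On A1, R sits at bearing -90° from L; a 60° counterclockwise sweep puts V at bearing -30°, so V = L + 7.1·(cos -30°, sin -30°) = (44.549, 3.5500). Since A1 is tangent to VK there, LV ⟂ VK, so VK runs along (−sin -30°, cos -30°); with |VK| = 13.1, K = (51.099, 14.895). Then |FK| = |K − F| = 53.225.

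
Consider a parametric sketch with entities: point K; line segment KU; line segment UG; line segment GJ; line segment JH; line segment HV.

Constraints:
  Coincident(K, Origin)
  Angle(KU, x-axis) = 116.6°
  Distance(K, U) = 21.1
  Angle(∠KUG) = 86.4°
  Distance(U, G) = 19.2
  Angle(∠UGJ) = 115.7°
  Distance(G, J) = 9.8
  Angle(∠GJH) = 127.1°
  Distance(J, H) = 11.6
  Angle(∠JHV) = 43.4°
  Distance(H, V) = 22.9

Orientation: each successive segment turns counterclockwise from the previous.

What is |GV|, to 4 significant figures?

7.966

K is at the origin; KU runs at 116.6° with length 21.1, so U = (-9.448, 18.87). ∠KUG = 86.4° gives UG at -149.8° from the x-axis; with |UG| = 19.2, G = (-26.04, 9.209). ∠UGJ = 115.7° gives GJ at -85.50° from the x-axis; with |GJ| = 9.8, J = (-25.27, -0.5611). ∠GJH = 127.1° gives JH at -32.60° from the x-axis; with |JH| = 11.6, H = (-15.50, -6.811). ∠JHV = 43.4° gives HV at 104.0° from the x-axis; with |HV| = 22.9, V = (-21.04, 15.41). Then |GV| = |V − G| = 7.966.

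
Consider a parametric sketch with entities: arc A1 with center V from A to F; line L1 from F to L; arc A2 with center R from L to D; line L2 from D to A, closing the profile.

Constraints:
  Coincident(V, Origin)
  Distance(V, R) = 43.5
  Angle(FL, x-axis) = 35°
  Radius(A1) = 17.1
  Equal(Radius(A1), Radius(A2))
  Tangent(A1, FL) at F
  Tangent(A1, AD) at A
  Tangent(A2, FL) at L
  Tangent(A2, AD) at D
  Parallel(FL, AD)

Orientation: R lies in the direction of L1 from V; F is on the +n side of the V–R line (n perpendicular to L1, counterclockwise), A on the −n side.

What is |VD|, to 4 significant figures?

46.74

The slot axis is L1's direction at 35.0°, so u = (cos 35.0°, sin 35.0°) = (0.8192, 0.5736) and n = (−sin 35.0°, cos 35.0°) = (-0.5736, 0.8192). V is at the origin and R lies 43.5 along u from V, so R = 43.5·u = (35.63, 24.95). Tangency of A1 to both parallel lines with radius 17.1 puts F and A at V ± 17.1·n: F = (-9.808, 14.01), A = (9.808, -14.01). Equal radii place L and D the same way about R: L = R + 17.1·n = (25.82, 38.96), D = R − 17.1·n = (45.44, 10.94). Then |VD| = |D − V| = 46.74.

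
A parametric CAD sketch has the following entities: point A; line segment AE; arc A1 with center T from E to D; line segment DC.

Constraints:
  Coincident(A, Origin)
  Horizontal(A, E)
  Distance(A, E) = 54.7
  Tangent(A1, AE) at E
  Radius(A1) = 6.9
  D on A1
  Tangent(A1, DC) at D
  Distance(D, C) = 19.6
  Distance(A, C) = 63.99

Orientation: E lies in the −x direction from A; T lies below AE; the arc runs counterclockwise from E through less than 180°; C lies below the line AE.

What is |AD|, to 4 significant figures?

62.02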